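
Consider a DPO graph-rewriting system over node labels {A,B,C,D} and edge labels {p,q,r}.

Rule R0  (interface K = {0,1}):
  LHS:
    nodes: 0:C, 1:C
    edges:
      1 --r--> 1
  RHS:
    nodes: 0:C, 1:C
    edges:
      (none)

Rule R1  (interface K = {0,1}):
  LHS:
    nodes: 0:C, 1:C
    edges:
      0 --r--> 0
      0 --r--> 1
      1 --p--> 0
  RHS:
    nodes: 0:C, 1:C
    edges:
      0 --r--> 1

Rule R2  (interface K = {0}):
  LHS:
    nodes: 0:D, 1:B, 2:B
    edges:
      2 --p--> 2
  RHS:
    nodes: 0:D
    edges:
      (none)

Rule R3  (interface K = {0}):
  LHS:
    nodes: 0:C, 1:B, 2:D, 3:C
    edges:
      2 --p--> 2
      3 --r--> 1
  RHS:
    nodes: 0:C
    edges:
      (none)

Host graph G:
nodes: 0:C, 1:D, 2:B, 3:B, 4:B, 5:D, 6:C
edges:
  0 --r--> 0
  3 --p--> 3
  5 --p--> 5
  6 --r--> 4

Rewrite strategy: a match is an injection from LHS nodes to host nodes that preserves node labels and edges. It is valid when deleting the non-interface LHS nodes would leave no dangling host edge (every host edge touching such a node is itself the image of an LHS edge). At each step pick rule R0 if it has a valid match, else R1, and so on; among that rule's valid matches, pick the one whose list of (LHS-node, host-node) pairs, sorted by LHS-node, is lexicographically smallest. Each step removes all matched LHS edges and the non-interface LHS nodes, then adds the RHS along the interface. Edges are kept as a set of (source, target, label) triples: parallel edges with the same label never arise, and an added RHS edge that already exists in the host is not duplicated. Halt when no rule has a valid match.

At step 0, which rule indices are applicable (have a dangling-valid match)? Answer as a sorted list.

R0: 1 valid match — {0↦6, 1↦0}
R1: no valid match — LHS pattern not found
R2: 2 valid matches — {0↦1, 1↦2, 2↦3}, {0↦5, 1↦2, 2↦3}
R3: 1 valid match — {0↦0, 1↦4, 2↦5, 3↦6}

Answer: [R0,R2,R3]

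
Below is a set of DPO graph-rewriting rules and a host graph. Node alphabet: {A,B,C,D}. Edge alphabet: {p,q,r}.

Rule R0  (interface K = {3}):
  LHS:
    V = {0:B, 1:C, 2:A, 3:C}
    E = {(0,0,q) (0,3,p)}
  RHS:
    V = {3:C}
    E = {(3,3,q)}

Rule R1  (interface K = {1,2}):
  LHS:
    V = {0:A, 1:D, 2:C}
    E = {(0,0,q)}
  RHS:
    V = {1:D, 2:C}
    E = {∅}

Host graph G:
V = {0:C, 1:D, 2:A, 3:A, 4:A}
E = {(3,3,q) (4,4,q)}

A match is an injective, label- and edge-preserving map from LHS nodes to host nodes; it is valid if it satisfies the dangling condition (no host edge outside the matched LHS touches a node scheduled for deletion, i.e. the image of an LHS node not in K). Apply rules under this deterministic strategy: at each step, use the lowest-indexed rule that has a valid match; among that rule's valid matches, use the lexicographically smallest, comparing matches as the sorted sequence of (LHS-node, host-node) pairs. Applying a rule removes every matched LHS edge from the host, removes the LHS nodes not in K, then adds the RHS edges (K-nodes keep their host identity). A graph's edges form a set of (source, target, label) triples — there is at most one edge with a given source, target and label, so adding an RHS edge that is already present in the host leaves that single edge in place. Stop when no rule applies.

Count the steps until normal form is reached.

Answer: 2

Steps:
start.  V:5 E:2  edges: 3-q->3 4-q->4
1. fire R1 via {0↦3, 1↦1, 2↦0}  →  V:4 E:1  edges: 4-q->4
2. fire R1 via {0↦4, 1↦1, 2↦0}  →  V:3 E:0  edges: ∅
halt: no rule applies after step 2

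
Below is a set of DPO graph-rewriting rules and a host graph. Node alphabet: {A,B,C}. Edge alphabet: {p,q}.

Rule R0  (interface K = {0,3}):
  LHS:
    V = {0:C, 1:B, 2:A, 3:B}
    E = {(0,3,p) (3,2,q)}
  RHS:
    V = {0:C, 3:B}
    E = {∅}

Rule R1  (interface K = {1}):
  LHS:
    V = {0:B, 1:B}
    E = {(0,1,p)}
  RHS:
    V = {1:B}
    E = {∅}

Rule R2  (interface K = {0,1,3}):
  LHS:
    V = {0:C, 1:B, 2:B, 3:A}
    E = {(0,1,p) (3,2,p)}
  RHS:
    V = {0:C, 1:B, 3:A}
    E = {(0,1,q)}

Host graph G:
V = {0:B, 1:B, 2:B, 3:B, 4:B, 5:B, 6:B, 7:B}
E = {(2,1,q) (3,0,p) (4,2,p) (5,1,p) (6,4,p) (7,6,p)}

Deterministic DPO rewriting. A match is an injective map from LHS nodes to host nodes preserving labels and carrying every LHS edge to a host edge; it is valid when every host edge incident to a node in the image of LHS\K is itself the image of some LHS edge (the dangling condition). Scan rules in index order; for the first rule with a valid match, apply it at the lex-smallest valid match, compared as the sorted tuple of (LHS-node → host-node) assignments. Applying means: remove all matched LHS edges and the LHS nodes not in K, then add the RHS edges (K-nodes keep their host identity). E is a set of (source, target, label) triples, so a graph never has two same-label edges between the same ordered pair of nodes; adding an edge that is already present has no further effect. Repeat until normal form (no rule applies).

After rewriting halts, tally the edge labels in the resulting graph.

Answer: q:1

Rewrite trace:
start.  V:8 E:6  edges: 2-q->1 3-p->0 4-p->2 5-p->1 6-p->4 7-p->6
1. fire R1 via {0↦3, 1↦0}  →  V:7 E:5  edges: 2-q->1 4-p->2 5-p->1 6-p->4 7-p->6
2. fire R1 via {0↦5, 1↦1}  →  V:6 E:4  edges: 2-q->1 4-p->2 6-p->4 7-p->6
3. fire R1 via {0↦7, 1↦6}  →  V:5 E:3  edges: 2-q->1 4-p->2 6-p->4
4. fire R1 via {0↦6, 1↦4}  →  V:4 E:2  edges: 2-q->1 4-p->2
5. fire R1 via {0↦4, 1↦2}  →  V:3 E:1  edges: 2-q->1
normal form: no rule applies after step 5
NF edges: [(2, 1, 'q')]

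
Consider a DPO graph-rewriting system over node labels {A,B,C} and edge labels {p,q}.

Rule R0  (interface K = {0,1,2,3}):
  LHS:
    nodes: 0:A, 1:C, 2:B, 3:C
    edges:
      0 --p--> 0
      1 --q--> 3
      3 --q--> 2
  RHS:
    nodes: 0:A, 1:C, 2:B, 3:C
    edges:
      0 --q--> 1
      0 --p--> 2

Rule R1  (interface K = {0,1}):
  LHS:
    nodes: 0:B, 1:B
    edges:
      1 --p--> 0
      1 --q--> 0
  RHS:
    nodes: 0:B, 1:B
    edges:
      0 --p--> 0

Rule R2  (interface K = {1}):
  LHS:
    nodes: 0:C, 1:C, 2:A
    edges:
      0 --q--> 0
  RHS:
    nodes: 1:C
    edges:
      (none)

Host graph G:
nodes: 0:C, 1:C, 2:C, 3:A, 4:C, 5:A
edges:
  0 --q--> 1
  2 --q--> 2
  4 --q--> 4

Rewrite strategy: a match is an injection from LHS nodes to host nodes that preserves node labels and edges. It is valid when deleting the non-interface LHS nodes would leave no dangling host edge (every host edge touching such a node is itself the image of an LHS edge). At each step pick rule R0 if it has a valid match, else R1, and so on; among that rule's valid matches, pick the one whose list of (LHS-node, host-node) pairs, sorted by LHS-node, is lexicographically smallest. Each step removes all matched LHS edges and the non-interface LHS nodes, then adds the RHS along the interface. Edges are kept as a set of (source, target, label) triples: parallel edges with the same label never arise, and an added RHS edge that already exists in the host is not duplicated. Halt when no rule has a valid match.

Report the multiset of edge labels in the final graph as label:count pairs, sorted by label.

initial: |V|=6 |E|=3  E = 0-q->1 2-q->2 4-q->4
step 1: apply R2 at {0↦2, 1↦0, 2↦3}  → |V|=4 |E|=2  E = 0-q->1 4-q->4
step 2: apply R2 at {0↦4, 1↦0, 2↦5}  → |V|=2 |E|=1  E = 0-q->1
final graph: no rule applies after step 2
NF edges: [(0, 1, 'q')]

Answer: q:1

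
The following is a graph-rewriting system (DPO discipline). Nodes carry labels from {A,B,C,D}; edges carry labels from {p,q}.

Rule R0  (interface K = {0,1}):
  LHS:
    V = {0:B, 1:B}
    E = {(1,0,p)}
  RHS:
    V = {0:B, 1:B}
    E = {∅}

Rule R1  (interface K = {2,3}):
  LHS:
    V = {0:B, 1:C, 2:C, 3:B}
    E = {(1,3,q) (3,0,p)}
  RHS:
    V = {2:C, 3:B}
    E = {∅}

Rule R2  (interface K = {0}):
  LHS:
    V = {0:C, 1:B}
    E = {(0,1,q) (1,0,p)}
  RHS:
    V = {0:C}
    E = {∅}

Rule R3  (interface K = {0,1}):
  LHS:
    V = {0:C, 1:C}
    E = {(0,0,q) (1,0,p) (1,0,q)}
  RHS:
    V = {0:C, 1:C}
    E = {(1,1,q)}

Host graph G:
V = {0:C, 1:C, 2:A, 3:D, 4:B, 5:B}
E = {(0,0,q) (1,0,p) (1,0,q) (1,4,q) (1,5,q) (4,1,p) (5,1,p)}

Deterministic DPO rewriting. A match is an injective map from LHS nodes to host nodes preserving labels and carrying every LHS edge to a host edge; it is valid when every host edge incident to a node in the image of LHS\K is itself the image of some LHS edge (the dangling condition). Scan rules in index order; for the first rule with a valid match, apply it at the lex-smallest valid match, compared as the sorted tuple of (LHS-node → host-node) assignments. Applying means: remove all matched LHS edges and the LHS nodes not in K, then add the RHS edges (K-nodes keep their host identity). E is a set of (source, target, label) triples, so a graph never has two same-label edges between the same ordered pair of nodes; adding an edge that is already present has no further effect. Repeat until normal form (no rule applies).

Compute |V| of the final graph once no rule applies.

Answer: 4

Rewrite trace:
start.  V:6 E:7  edges: 0-q->0 1-p->0 1-q->0 1-q->4 1-q->5 4-p->1 5-p->1
1. fire R2 via {0↦1, 1↦4}  →  V:5 E:5  edges: 0-q->0 1-p->0 1-q->0 1-q->5 5-p->1
2. fire R2 via {0↦1, 1↦5}  →  V:4 E:3  edges: 0-q->0 1-p->0 1-q->0
3. fire R3 via {0↦0, 1↦1}  →  V:4 E:1  edges: 1-q->1
halt: no rule applies after step 3
NF nodes: {0:C, 1:C, 2:A, 3:D}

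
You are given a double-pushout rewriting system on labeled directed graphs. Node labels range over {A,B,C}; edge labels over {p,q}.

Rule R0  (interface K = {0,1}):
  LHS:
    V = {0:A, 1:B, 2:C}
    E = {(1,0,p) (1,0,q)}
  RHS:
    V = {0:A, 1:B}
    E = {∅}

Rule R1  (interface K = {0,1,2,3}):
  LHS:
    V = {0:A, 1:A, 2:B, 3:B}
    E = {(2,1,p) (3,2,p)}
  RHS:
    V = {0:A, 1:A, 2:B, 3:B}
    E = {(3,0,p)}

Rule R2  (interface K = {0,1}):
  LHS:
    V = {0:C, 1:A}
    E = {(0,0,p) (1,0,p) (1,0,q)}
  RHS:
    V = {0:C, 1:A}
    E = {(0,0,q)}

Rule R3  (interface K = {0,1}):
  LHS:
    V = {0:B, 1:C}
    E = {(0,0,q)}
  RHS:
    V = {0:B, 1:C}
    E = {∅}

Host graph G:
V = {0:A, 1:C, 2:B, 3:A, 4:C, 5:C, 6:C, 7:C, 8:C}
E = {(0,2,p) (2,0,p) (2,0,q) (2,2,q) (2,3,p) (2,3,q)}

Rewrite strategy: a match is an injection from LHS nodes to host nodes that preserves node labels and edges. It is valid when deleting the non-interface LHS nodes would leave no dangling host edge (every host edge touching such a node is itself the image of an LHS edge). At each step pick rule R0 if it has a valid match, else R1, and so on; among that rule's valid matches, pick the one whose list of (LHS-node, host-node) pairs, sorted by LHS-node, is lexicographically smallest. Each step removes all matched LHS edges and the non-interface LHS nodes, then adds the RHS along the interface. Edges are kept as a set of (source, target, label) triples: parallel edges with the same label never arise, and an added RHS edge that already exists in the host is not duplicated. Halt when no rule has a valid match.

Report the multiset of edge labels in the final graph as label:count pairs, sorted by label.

initial: |V|=9 |E|=6  E = 0-p->2 2-p->0 2-q->0 2-q->2 2-p->3 2-q->3
step 1: apply R0 at {0↦0, 1↦2, 2↦1}  → |V|=8 |E|=4  E = 0-p->2 2-q->2 2-p->3 2-q->3
step 2: apply R0 at {0↦3, 1↦2, 2↦4}  → |V|=7 |E|=2  E = 0-p->2 2-q->2
step 3: apply R3 at {0↦2, 1↦5}  → |V|=7 |E|=1  E = 0-p->2
normal form: no rule applies after step 3
NF edges: [(0, 2, 'p')]

Answer: p:1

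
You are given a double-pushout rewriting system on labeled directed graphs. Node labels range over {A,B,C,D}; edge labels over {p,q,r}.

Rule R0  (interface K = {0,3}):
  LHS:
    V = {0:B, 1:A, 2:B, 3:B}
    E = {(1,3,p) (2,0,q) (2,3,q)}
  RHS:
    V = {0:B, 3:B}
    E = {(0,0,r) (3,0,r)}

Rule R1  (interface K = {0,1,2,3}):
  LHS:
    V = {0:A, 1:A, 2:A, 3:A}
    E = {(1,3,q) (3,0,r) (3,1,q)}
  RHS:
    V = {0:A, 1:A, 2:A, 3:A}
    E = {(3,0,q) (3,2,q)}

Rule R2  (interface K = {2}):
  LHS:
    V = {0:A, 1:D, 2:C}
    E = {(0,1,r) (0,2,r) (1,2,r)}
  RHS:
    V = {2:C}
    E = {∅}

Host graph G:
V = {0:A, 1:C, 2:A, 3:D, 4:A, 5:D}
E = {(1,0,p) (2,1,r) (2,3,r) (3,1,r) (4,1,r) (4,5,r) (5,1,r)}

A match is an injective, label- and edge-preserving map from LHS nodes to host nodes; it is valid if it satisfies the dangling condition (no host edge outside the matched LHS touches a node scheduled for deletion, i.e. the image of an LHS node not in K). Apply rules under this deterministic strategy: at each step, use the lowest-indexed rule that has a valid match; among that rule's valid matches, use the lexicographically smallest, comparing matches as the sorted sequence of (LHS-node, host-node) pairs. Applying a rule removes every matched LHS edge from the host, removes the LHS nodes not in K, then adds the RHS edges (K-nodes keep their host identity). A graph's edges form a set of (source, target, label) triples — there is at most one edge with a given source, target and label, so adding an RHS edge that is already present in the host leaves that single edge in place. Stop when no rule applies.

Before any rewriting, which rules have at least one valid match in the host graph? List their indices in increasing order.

Answer: [R2]

Derivation:
R0: no valid match — LHS pattern not found
R1: no valid match — LHS pattern not found
R2: 2 valid matches — {0↦2, 1↦3, 2↦1}, {0↦4, 1↦5, 2↦1}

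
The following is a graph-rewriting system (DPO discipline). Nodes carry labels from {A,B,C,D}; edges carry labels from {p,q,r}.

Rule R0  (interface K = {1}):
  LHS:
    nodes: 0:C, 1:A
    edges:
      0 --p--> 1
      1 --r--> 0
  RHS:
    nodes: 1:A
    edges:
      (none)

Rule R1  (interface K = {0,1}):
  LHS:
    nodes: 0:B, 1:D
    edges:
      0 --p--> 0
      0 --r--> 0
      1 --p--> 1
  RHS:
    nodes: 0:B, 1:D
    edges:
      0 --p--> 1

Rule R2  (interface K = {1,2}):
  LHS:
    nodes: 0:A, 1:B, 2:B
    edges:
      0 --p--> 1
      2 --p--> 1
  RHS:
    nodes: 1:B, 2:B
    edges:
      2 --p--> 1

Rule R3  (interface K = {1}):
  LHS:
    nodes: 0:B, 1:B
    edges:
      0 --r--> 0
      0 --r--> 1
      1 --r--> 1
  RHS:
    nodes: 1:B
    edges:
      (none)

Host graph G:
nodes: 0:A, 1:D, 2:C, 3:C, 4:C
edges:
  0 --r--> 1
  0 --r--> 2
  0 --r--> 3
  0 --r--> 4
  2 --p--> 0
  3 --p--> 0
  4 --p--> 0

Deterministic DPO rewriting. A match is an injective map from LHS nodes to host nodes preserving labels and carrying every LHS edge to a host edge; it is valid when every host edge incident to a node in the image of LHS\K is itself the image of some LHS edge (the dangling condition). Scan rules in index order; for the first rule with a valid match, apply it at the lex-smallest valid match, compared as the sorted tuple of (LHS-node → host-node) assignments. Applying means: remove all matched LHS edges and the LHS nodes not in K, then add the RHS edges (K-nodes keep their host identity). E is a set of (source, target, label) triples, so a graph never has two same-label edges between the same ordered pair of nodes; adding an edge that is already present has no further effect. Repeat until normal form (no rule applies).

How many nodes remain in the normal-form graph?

[0] host  ⇒  5 nodes, 7 edges  {0-r->1 0-r->2 0-r->3 0-r->4 2-p->0 3-p->0 4-p->0}
[1] R0 @ {0↦2, 1↦0}  ⇒  4 nodes, 5 edges  {0-r->1 0-r->3 0-r->4 3-p->0 4-p->0}
[2] R0 @ {0↦3, 1↦0}  ⇒  3 nodes, 3 edges  {0-r->1 0-r->4 4-p->0}
[3] R0 @ {0↦4, 1↦0}  ⇒  2 nodes, 1 edges  {0-r->1}
normal form: no rule applies after step 3
NF nodes: {0:A, 1:D}

Answer: 2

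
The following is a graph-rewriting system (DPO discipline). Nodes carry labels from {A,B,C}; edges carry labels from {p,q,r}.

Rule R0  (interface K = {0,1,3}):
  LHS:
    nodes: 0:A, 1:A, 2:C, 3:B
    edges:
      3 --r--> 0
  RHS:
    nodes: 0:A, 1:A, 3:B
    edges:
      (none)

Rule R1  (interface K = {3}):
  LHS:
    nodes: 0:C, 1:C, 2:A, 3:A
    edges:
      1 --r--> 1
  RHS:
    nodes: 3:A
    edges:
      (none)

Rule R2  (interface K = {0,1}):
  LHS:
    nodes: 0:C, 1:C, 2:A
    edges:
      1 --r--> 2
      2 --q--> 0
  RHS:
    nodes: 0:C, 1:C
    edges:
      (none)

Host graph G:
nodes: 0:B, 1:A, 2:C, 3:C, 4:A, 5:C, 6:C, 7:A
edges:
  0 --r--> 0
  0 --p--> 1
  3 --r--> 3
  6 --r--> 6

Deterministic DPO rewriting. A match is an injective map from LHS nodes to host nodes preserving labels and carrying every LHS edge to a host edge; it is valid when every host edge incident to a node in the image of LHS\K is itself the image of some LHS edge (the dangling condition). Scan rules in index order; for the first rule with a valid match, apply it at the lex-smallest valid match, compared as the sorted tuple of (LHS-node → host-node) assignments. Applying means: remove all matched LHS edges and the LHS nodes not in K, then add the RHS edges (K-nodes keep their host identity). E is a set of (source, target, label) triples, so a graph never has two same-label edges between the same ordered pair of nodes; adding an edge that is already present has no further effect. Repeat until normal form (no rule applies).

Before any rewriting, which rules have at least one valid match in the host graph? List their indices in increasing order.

Answer: [R1]

Rewrite trace:
R0: no valid match — LHS pattern not found
R1: 16 valid matches — {0↦2, 1↦3, 2↦4, 3↦1}, {0↦2, 1↦3, 2↦4, 3↦7}, {0↦2, 1↦3, 2↦7, 3↦1} (+13 more)
R2: no valid match — LHS pattern not found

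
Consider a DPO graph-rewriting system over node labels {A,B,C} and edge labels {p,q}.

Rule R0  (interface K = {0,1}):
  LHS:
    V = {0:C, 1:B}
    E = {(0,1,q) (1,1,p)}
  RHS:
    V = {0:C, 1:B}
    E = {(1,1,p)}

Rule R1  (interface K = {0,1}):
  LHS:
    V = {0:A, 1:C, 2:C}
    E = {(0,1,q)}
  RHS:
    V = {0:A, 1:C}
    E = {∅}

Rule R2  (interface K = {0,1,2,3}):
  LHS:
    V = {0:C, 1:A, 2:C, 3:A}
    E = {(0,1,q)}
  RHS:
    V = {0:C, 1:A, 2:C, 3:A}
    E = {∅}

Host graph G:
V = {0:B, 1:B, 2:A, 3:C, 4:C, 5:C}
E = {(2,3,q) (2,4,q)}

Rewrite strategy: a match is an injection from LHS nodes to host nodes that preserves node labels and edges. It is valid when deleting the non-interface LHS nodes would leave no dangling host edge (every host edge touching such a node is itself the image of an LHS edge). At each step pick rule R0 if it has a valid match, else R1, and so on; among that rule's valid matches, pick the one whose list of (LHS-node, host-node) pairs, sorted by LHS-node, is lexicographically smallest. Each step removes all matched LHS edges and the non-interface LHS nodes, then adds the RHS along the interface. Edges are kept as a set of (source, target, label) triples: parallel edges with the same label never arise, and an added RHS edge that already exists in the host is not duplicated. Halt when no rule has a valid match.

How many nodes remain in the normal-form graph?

[0] host  ⇒  6 nodes, 2 edges  {2-q->3 2-q->4}
[1] R1 @ {0↦2, 1↦3, 2↦5}  ⇒  5 nodes, 1 edges  {2-q->4}
[2] R1 @ {0↦2, 1↦4, 2↦3}  ⇒  4 nodes, 0 edges  {∅}
halt: no rule applies after step 2
NF nodes: {0:B, 1:B, 2:A, 4:C}

Answer: 4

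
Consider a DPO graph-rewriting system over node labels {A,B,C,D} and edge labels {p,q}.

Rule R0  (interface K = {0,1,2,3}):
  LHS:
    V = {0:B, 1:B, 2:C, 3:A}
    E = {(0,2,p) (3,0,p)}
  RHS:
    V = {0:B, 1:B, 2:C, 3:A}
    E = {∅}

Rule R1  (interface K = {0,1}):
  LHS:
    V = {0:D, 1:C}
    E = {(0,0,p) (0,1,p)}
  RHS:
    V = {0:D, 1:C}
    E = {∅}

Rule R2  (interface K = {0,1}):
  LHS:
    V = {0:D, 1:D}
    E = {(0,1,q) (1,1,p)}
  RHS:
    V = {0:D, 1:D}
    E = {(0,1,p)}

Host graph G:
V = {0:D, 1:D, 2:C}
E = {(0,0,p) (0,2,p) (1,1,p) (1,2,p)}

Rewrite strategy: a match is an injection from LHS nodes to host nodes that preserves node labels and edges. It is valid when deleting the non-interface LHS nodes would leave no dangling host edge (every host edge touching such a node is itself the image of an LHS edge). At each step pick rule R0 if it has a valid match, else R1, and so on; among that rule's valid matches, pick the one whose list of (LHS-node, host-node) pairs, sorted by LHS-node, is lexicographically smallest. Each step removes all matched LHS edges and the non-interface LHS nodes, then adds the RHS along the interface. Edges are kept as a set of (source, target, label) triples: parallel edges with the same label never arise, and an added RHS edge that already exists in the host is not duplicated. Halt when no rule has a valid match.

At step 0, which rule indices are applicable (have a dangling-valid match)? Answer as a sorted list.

R0: no valid match — LHS pattern not found
R1: 2 valid matches — {0↦0, 1↦2}, {0↦1, 1↦2}
R2: no valid match — LHS pattern not found

Answer: [R1]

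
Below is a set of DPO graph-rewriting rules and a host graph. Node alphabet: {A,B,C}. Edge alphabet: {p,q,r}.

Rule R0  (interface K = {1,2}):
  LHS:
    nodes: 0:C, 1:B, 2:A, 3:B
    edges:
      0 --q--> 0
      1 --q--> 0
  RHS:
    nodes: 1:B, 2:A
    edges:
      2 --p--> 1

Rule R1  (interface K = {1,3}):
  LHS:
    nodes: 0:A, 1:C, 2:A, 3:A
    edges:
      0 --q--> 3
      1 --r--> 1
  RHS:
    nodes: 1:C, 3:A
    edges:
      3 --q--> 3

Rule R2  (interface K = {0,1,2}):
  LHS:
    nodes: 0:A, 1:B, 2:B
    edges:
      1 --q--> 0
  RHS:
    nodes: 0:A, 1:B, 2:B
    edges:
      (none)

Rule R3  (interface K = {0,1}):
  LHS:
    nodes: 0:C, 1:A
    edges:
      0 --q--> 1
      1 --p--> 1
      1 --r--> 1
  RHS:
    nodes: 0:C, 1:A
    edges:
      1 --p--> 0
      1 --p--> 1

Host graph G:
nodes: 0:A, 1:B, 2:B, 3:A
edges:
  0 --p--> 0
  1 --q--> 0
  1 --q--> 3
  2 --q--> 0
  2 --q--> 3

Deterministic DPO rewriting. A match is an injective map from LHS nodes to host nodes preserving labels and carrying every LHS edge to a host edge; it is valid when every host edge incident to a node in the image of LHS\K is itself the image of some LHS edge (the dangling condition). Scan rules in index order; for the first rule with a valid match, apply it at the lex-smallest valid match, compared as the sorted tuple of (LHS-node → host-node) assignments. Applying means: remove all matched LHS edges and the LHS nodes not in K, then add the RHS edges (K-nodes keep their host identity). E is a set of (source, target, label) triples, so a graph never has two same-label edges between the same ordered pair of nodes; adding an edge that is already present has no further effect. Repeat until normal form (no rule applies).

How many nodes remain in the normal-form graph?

Answer: 4

Steps:
initial: |V|=4 |E|=5  E = 0-p->0 1-q->0 1-q->3 2-q->0 2-q->3
step 1: apply R2 at {0↦0, 1↦1, 2↦2}  → |V|=4 |E|=4  E = 0-p->0 1-q->3 2-q->0 2-q->3
step 2: apply R2 at {0↦0, 1↦2, 2↦1}  → |V|=4 |E|=3  E = 0-p->0 1-q->3 2-q->3
step 3: apply R2 at {0↦3, 1↦1, 2↦2}  → |V|=4 |E|=2  E = 0-p->0 2-q->3
step 4: apply R2 at {0↦3, 1↦2, 2↦1}  → |V|=4 |E|=1  E = 0-p->0
halt: no rule applies after step 4
NF nodes: {0:A, 1:B, 2:B, 3:A}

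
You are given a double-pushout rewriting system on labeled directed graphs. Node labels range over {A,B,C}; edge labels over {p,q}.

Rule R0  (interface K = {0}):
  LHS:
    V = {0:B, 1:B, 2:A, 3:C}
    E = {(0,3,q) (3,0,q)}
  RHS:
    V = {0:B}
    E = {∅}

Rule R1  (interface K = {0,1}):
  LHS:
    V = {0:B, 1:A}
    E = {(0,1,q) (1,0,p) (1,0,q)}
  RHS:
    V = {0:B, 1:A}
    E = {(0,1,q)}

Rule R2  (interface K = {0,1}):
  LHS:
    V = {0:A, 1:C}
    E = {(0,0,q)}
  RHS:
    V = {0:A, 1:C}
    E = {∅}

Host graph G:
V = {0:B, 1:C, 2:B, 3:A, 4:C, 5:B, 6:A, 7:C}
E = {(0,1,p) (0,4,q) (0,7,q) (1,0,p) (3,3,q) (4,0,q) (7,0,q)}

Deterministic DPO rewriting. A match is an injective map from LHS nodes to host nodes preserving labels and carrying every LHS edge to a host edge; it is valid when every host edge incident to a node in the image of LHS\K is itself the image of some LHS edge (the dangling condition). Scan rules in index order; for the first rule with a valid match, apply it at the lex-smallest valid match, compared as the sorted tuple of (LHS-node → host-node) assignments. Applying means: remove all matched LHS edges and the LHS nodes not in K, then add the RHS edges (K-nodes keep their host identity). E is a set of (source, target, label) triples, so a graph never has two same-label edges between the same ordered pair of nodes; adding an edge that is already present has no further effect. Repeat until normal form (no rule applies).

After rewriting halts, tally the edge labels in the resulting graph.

[0] host  ⇒  8 nodes, 7 edges  {0-p->1 0-q->4 0-q->7 1-p->0 3-q->3 4-q->0 7-q->0}
[1] R0 @ {0↦0, 1↦2, 2↦6, 3↦4}  ⇒  5 nodes, 5 edges  {0-p->1 0-q->7 1-p->0 3-q->3 7-q->0}
[2] R2 @ {0↦3, 1↦1}  ⇒  5 nodes, 4 edges  {0-p->1 0-q->7 1-p->0 7-q->0}
[3] R0 @ {0↦0, 1↦5, 2↦3, 3↦7}  ⇒  2 nodes, 2 edges  {0-p->1 1-p->0}
final graph: no rule applies after step 3
NF edges: [(0, 1, 'p'), (1, 0, 'p')]

Answer: p:2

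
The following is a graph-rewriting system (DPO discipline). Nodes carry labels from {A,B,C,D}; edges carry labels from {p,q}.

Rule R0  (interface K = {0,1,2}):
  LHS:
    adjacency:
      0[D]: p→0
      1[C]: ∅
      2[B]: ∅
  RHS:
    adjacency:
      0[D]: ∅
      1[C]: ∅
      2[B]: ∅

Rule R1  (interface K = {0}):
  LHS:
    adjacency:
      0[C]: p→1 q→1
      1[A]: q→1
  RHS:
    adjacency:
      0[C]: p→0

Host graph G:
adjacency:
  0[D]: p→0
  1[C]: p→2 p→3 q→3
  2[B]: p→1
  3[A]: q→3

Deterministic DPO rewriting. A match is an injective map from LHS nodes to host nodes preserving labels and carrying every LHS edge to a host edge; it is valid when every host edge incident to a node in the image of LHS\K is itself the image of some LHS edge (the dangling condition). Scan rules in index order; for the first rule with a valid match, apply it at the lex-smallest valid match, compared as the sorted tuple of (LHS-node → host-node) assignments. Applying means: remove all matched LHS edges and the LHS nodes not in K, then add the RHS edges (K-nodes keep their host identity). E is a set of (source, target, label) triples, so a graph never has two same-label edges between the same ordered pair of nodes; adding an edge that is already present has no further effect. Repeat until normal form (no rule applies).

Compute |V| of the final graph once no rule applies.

start.  V:4 E:6  edges: 0-p->0 1-p->2 1-p->3 1-q->3 2-p->1 3-q->3
1. fire R0 via {0↦0, 1↦1, 2↦2}  →  V:4 E:5  edges: 1-p->2 1-p->3 1-q->3 2-p->1 3-q->3
2. fire R1 via {0↦1, 1↦3}  →  V:3 E:3  edges: 1-p->1 1-p->2 2-p->1
normal form: no rule applies after step 2
NF nodes: {0:D, 1:C, 2:B}

Answer: 3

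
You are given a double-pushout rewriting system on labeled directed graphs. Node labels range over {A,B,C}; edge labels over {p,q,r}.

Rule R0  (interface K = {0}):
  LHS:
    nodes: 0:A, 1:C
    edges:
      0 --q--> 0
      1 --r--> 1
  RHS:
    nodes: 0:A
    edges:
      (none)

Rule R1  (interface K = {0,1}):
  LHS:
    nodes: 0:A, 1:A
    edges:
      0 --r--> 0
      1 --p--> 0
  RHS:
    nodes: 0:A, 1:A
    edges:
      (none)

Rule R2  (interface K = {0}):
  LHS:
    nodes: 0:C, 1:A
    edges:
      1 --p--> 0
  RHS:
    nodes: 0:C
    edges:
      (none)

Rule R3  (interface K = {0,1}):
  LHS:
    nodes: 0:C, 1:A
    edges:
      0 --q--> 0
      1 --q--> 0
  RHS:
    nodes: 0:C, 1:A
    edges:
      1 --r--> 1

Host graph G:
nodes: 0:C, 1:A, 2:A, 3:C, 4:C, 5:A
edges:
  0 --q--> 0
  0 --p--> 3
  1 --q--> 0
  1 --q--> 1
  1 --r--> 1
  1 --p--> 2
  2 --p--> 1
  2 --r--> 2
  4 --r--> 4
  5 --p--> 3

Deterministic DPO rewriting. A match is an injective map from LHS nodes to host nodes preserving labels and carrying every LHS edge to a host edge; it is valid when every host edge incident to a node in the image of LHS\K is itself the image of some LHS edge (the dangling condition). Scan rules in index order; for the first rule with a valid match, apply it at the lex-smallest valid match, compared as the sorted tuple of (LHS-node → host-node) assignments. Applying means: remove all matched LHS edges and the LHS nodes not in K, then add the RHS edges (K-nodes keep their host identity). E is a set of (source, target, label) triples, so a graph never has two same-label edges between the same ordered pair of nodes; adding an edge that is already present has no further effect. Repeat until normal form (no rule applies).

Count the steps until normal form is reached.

[0] host  ⇒  6 nodes, 10 edges  {0-q->0 0-p->3 1-q->0 1-q->1 1-r->1 1-p->2 2-p->1 2-r->2 4-r->4 5-p->3}
[1] R0 @ {0↦1, 1↦4}  ⇒  5 nodes, 8 edges  {0-q->0 0-p->3 1-q->0 1-r->1 1-p->2 2-p->1 2-r->2 5-p->3}
[2] R1 @ {0↦1, 1↦2}  ⇒  5 nodes, 6 edges  {0-q->0 0-p->3 1-q->0 1-p->2 2-r->2 5-p->3}
[3] R1 @ {0↦2, 1↦1}  ⇒  5 nodes, 4 edges  {0-q->0 0-p->3 1-q->0 5-p->3}
[4] R2 @ {0↦3, 1↦5}  ⇒  4 nodes, 3 edges  {0-q->0 0-p->3 1-q->0}
[5] R3 @ {0↦0, 1↦1}  ⇒  4 nodes, 2 edges  {0-p->3 1-r->1}
final graph: no rule applies after step 5

Answer: 5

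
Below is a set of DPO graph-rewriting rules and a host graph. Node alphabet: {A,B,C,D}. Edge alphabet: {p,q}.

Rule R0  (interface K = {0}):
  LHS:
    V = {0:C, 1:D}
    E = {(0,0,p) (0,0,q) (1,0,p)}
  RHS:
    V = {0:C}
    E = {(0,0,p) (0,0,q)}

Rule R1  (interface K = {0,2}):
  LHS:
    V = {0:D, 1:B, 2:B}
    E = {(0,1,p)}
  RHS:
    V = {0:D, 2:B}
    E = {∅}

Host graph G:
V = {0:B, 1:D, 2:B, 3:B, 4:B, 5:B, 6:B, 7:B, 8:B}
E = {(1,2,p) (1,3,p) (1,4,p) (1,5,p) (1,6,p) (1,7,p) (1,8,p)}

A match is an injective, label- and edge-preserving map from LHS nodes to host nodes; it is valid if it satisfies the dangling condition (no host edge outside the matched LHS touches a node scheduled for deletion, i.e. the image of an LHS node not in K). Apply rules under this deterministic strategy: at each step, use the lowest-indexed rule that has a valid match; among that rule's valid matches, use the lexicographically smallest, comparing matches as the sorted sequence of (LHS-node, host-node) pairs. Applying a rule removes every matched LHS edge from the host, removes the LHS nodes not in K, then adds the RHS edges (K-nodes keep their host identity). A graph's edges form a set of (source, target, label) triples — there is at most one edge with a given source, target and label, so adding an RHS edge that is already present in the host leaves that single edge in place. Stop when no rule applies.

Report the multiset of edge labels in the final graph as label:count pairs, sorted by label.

Answer: (no edges)

Derivation:
start.  V:9 E:7  edges: 1-p->2 1-p->3 1-p->4 1-p->5 1-p->6 1-p->7 1-p->8
1. fire R1 via {0↦1, 1↦2, 2↦0}  →  V:8 E:6  edges: 1-p->3 1-p->4 1-p->5 1-p->6 1-p->7 1-p->8
2. fire R1 via {0↦1, 1↦3, 2↦0}  →  V:7 E:5  edges: 1-p->4 1-p->5 1-p->6 1-p->7 1-p->8
3. fire R1 via {0↦1, 1↦4, 2↦0}  →  V:6 E:4  edges: 1-p->5 1-p->6 1-p->7 1-p->8
4. fire R1 via {0↦1, 1↦5, 2↦0}  →  V:5 E:3  edges: 1-p->6 1-p->7 1-p->8
5. fire R1 via {0↦1, 1↦6, 2↦0}  →  V:4 E:2  edges: 1-p->7 1-p->8
6. fire R1 via {0↦1, 1↦7, 2↦0}  →  V:3 E:1  edges: 1-p->8
7. fire R1 via {0↦1, 1↦8, 2↦0}  →  V:2 E:0  edges: ∅
halt: no rule applies after step 7
NF edges: []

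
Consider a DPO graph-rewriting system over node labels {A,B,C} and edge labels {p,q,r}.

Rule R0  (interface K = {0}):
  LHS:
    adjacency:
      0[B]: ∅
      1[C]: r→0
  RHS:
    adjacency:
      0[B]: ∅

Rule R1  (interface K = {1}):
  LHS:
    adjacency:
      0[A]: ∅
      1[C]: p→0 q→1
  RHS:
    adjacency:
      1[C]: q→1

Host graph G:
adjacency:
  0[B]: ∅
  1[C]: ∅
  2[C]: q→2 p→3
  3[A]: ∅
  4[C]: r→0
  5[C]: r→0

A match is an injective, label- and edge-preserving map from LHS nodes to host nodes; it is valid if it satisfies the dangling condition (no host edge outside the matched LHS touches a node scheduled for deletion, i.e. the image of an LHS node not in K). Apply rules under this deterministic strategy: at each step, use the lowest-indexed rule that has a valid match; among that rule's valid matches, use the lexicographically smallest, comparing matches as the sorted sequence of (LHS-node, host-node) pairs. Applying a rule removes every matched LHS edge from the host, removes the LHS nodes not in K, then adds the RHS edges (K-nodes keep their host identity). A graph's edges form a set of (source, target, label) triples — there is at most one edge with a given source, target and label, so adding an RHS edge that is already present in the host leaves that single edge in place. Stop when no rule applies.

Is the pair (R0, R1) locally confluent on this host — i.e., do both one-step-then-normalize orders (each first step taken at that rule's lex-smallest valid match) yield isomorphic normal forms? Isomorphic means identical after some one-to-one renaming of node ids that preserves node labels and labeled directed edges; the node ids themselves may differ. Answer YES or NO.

Answer: YES

Steps:
branch R0-first: apply at {0↦0, 1↦4} → |E|=3, then 2 more step(s) → NF |V|=3 |E|=1 V={0:B, 1:C, 2:C} E=2-q->2
branch R1-first: apply at {0↦3, 1↦2} → |E|=3, then 2 more step(s) → NF |V|=3 |E|=1 V={0:B, 1:C, 2:C} E=2-q->2
graphs isomorphic (equal up to label-preserving node renaming)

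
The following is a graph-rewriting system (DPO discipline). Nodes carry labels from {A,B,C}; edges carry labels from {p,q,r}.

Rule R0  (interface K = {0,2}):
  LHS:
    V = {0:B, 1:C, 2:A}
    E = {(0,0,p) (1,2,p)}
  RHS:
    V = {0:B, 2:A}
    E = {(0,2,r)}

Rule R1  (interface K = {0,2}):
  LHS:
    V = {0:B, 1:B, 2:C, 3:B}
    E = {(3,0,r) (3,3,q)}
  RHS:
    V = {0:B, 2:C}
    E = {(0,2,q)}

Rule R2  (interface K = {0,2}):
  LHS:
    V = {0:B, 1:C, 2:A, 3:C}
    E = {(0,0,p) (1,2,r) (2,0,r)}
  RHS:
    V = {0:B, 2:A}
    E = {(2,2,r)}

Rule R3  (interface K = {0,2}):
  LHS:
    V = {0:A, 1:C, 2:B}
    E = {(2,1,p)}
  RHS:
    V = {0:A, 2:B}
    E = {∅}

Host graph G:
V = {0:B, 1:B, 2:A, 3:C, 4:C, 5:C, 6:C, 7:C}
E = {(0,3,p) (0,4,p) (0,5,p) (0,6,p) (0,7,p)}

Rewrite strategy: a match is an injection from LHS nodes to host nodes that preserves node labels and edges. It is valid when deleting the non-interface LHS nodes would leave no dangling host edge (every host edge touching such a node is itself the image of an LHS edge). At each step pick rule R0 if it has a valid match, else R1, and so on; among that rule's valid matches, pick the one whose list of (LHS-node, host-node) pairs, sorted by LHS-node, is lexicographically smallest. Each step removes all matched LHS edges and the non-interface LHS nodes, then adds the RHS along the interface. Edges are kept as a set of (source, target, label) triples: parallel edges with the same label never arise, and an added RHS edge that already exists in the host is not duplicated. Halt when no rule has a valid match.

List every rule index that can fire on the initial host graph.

R0: no valid match — LHS pattern not found
R1: no valid match — LHS pattern not found
R2: no valid match — LHS pattern not found
R3: 5 valid matches — {0↦2, 1↦3, 2↦0}, {0↦2, 1↦4, 2↦0}, {0↦2, 1↦5, 2↦0} (+2 more)

Answer: [R3]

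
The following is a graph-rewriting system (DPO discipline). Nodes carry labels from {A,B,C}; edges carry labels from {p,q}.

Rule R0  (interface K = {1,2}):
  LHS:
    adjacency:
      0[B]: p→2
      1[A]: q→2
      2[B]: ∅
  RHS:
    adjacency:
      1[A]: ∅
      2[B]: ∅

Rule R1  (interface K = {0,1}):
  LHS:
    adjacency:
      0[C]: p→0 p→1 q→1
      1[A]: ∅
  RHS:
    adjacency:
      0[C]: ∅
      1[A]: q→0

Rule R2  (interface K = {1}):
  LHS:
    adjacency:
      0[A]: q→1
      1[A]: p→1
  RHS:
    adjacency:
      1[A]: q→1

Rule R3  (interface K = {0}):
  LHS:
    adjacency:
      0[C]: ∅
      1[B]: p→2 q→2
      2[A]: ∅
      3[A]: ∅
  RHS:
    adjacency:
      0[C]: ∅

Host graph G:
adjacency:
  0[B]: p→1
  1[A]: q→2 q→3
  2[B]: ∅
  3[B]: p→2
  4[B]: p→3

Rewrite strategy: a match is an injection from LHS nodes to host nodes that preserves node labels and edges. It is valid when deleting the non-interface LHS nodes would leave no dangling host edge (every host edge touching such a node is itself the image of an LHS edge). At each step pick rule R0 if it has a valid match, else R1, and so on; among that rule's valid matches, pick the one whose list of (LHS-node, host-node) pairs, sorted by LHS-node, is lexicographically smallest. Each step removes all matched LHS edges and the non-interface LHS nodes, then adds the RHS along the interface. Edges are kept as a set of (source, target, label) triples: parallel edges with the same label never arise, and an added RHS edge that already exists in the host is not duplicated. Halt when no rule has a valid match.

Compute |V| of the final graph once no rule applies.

[0] host  ⇒  5 nodes, 5 edges  {0-p->1 1-q->2 1-q->3 3-p->2 4-p->3}
[1] R0 @ {0↦4, 1↦1, 2↦3}  ⇒  4 nodes, 3 edges  {0-p->1 1-q->2 3-p->2}
[2] R0 @ {0↦3, 1↦1, 2↦2}  ⇒  3 nodes, 1 edges  {0-p->1}
halt: no rule applies after step 2
NF nodes: {0:B, 1:A, 2:B}

Answer: 3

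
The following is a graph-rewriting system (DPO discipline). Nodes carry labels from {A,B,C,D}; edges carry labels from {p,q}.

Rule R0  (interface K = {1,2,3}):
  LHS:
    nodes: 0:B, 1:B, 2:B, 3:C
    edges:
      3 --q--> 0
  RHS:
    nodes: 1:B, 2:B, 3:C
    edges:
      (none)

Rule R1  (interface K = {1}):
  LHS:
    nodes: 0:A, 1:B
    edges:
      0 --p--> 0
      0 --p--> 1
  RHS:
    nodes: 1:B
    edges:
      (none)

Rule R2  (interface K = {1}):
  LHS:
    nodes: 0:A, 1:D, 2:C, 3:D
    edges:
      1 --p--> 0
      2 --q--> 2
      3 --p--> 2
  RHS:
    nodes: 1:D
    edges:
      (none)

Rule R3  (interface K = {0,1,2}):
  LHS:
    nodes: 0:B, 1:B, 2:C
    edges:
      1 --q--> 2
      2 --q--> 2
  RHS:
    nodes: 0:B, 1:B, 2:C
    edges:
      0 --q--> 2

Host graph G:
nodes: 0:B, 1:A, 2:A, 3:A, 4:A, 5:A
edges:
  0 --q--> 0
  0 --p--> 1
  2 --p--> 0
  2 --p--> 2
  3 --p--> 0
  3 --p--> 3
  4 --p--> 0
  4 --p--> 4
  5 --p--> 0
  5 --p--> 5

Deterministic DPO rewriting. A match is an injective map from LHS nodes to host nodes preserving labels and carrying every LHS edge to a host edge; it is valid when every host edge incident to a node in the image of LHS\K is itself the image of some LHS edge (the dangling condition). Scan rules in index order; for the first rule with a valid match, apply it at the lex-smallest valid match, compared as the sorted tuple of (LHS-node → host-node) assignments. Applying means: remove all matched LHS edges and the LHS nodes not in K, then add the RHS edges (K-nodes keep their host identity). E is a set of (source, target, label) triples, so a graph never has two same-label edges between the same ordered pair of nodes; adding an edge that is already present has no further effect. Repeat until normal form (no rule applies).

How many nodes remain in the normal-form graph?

Answer: 2

Steps:
initial: |V|=6 |E|=10  E = 0-q->0 0-p->1 2-p->0 2-p->2 3-p->0 3-p->3 4-p->0 4-p->4 5-p->0 5-p->5
step 1: apply R1 at {0↦2, 1↦0}  → |V|=5 |E|=8  E = 0-q->0 0-p->1 3-p->0 3-p->3 4-p->0 4-p->4 5-p->0 5-p->5
step 2: apply R1 at {0↦3, 1↦0}  → |V|=4 |E|=6  E = 0-q->0 0-p->1 4-p->0 4-p->4 5-p->0 5-p->5
step 3: apply R1 at {0↦4, 1↦0}  → |V|=3 |E|=4  E = 0-q->0 0-p->1 5-p->0 5-p->5
step 4: apply R1 at {0↦5, 1↦0}  → |V|=2 |E|=2  E = 0-q->0 0-p->1
halt: no rule applies after step 4
NF nodes: {0:B, 1:A}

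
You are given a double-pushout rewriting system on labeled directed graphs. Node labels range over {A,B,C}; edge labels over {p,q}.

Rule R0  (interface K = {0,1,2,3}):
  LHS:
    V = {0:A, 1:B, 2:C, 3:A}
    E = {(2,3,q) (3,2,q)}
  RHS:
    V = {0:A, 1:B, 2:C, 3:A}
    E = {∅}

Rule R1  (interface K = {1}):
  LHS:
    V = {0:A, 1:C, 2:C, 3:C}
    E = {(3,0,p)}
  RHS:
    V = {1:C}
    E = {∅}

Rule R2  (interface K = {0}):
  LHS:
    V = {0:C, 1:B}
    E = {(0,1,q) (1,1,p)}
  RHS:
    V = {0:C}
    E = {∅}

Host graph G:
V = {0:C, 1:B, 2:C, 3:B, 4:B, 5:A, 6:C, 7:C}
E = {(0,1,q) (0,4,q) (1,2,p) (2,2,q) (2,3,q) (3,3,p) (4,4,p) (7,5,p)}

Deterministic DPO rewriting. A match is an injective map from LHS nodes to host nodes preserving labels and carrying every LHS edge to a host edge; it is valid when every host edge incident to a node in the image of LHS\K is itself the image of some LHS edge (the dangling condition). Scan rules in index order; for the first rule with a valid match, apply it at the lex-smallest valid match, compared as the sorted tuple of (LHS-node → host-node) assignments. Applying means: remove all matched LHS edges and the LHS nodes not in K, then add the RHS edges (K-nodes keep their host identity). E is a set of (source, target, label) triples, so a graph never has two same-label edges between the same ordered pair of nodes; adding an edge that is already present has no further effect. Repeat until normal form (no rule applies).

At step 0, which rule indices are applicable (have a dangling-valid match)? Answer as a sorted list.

R0: no valid match — LHS pattern not found
R1: 2 valid matches — {0↦5, 1↦0, 2↦6, 3↦7}, {0↦5, 1↦2, 2↦6, 3↦7}
R2: 2 valid matches — {0↦0, 1↦4}, {0↦2, 1↦3}

Answer: [R1,R2]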